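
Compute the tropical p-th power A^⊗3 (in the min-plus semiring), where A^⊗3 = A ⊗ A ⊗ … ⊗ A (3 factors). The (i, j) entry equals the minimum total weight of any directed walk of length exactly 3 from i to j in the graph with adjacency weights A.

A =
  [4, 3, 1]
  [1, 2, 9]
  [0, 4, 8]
A^⊗3 =
  [5, 4, 2]
  [2, 6, 4]
  [1, 5, 5]

Each entry (A^⊗3)_ij equals the minimum over all length-3 walks i = v_0 → v_1 → … → v_3 = j of Σ_t A[v_t][v_{t+1}]. For example, for (i, j) = (0, 2) we minimise over 9 possible intermediate vertex sequences; the minimum is 2, attained along the walk 0 → 2 → 0 → 2.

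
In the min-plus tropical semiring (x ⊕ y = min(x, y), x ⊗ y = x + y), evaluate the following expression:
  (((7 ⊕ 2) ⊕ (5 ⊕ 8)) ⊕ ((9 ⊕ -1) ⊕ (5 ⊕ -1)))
(((7 ⊕ 2) ⊕ (5 ⊕ 8)) ⊕ ((9 ⊕ -1) ⊕ (5 ⊕ -1))) = -1

Expand innermost to outermost. Recall ⊕ takes the minimum of its arguments and ⊗ takes their sum. Working out the expression (((7 ⊕ 2) ⊕ (5 ⊕ 8)) ⊕ ((9 ⊕ -1) ⊕ (5 ⊕ -1))) gives -1.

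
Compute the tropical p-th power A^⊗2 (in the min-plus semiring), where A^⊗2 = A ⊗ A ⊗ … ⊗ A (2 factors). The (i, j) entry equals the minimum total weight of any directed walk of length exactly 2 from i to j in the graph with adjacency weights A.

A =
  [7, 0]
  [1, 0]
A^⊗2 =
  [1, 0]
  [1, 0]

Each entry (A^⊗2)_ij equals the minimum over all length-2 walks i = v_0 → v_1 → … → v_2 = j of Σ_t A[v_t][v_{t+1}]. For example, for (i, j) = (0, 1) we minimise over 2 possible intermediate vertex sequences; the minimum is 0, attained along the walk 0 → 1 → 1.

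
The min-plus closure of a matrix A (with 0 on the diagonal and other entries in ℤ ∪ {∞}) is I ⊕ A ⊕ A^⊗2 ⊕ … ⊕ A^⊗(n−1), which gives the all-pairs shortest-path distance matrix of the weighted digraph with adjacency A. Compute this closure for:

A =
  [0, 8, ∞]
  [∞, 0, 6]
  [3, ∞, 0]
Closure =
  [0, 8, 14]
  [9, 0, 6]
  [3, 11, 0]

This is the Floyd-Warshall all-pairs shortest-path computation. For each intermediate vertex k = 0, 1, …, 2, update dist[i][j] ← min(dist[i][j], dist[i][k] + dist[k][j]). The final matrix gives, for each (i, j), the minimum total weight of any directed path from i to j (possibly empty when i = j).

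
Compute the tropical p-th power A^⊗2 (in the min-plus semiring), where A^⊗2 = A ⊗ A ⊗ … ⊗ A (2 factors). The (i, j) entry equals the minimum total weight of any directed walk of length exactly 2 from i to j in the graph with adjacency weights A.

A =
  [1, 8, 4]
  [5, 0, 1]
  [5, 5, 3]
A^⊗2 =
  [2, 8, 5]
  [5, 0, 1]
  [6, 5, 6]

Each entry (A^⊗2)_ij equals the minimum over all length-2 walks i = v_0 → v_1 → … → v_2 = j of Σ_t A[v_t][v_{t+1}]. For example, for (i, j) = (0, 2) we minimise over 3 possible intermediate vertex sequences; the minimum is 5, attained along the walk 0 → 0 → 2.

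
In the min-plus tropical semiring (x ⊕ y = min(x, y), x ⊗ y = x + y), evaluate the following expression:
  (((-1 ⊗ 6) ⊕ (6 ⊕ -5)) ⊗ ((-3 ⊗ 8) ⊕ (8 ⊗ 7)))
(((-1 ⊗ 6) ⊕ (6 ⊕ -5)) ⊗ ((-3 ⊗ 8) ⊕ (8 ⊗ 7))) = 0

Expand innermost to outermost. Recall ⊕ takes the minimum of its arguments and ⊗ takes their sum. Working out the expression (((-1 ⊗ 6) ⊕ (6 ⊕ -5)) ⊗ ((-3 ⊗ 8) ⊕ (8 ⊗ 7))) gives 0.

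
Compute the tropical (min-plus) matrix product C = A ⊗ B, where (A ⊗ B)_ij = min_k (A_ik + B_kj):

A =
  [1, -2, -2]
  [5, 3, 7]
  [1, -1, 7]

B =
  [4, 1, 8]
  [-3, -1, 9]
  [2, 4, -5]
A ⊗ B =
  [-5, -3, -7]
  [0, 2, 2]
  [-4, -2, 2]

Apply the min-plus product entry-by-entry:
  C[0][0] = min over k of (A[0][0] + B[0][0] = 1 + 4 = 5, A[0][1] + B[1][0] = -2 + -3 = -5, A[0][2] + B[2][0] = -2 + 2 = 0) = -5 (attained at k = 1)
  C[0][1] = min over k of (A[0][0] + B[0][1] = 1 + 1 = 2, A[0][1] + B[1][1] = -2 + -1 = -3, A[0][2] + B[2][1] = -2 + 4 = 2) = -3 (attained at k = 1)
  C[0][2] = min over k of (A[0][0] + B[0][2] = 1 + 8 = 9, A[0][1] + B[1][2] = -2 + 9 = 7, A[0][2] + B[2][2] = -2 + -5 = -7) = -7 (attained at k = 2)
  C[1][0] = min over k of (A[1][0] + B[0][0] = 5 + 4 = 9, A[1][1] + B[1][0] = 3 + -3 = 0, A[1][2] + B[2][0] = 7 + 2 = 9) = 0 (attained at k = 1)
  C[1][1] = min over k of (A[1][0] + B[0][1] = 5 + 1 = 6, A[1][1] + B[1][1] = 3 + -1 = 2, A[1][2] + B[2][1] = 7 + 4 = 11) = 2 (attained at k = 1)
  C[1][2] = min over k of (A[1][0] + B[0][2] = 5 + 8 = 13, A[1][1] + B[1][2] = 3 + 9 = 12, A[1][2] + B[2][2] = 7 + -5 = 2) = 2 (attained at k = 2)
  C[2][0] = min over k of (A[2][0] + B[0][0] = 1 + 4 = 5, A[2][1] + B[1][0] = -1 + -3 = -4, A[2][2] + B[2][0] = 7 + 2 = 9) = -4 (attained at k = 1)
  C[2][1] = min over k of (A[2][0] + B[0][1] = 1 + 1 = 2, A[2][1] + B[1][1] = -1 + -1 = -2, A[2][2] + B[2][1] = 7 + 4 = 11) = -2 (attained at k = 1)
  C[2][2] = min over k of (A[2][0] + B[0][2] = 1 + 8 = 9, A[2][1] + B[1][2] = -1 + 9 = 8, A[2][2] + B[2][2] = 7 + -5 = 2) = 2 (attained at k = 2)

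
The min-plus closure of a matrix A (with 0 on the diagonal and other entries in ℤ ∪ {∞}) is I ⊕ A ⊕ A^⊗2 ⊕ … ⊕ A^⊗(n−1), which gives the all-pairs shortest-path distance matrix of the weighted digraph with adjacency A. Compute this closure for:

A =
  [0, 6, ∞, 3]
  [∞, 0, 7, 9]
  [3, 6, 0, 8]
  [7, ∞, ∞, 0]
Closure =
  [0, 6, 13, 3]
  [10, 0, 7, 9]
  [3, 6, 0, 6]
  [7, 13, 20, 0]

This is the Floyd-Warshall all-pairs shortest-path computation. For each intermediate vertex k = 0, 1, …, 3, update dist[i][j] ← min(dist[i][j], dist[i][k] + dist[k][j]). The final matrix gives, for each (i, j), the minimum total weight of any directed path from i to j (possibly empty when i = j).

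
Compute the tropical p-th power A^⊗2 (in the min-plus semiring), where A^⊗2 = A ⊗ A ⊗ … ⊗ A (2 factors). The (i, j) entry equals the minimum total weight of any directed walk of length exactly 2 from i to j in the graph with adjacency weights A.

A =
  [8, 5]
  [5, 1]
A^⊗2 =
  [10, 6]
  [6, 2]

Each entry (A^⊗2)_ij equals the minimum over all length-2 walks i = v_0 → v_1 → … → v_2 = j of Σ_t A[v_t][v_{t+1}]. For example, for (i, j) = (0, 1) we minimise over 2 possible intermediate vertex sequences; the minimum is 6, attained along the walk 0 → 1 → 1.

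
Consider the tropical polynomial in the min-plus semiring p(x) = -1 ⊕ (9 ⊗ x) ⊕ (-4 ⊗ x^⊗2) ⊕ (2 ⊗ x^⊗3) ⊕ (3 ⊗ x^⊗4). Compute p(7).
p(7) = -1

A tropical monomial a ⊗ x^⊗i evaluates to a + i · x. Evaluating each term at x = 7:
  Term 0 contributes -1 + 0 · 7 = -1
  Term 1 contributes 9 + 1 · 7 = 16
  Term 2 contributes -4 + 2 · 7 = 10
  Term 3 contributes 2 + 3 · 7 = 23
  Term 4 contributes 3 + 4 · 7 = 31
p(7) = ⊕ of these = min[-1, 16, 10, 23, 31] = -1.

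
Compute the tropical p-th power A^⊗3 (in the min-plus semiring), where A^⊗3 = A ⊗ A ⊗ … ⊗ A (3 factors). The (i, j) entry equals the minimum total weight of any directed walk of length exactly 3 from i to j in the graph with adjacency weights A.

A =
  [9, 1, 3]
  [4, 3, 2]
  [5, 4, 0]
A^⊗3 =
  [8, 6, 3]
  [7, 6, 2]
  [5, 4, 0]

Each entry (A^⊗3)_ij equals the minimum over all length-3 walks i = v_0 → v_1 → … → v_3 = j of Σ_t A[v_t][v_{t+1}]. For example, for (i, j) = (0, 2) we minimise over 9 possible intermediate vertex sequences; the minimum is 3, attained along the walk 0 → 1 → 2 → 2.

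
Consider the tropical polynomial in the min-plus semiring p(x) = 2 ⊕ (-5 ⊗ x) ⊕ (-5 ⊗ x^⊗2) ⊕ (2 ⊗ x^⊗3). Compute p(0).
p(0) = -5

A tropical monomial a ⊗ x^⊗i evaluates to a + i · x. Evaluating each term at x = 0:
  Term 0 contributes 2 + 0 · 0 = 2
  Term 1 contributes -5 + 1 · 0 = -5
  Term 2 contributes -5 + 2 · 0 = -5
  Term 3 contributes 2 + 3 · 0 = 2
p(0) = ⊕ of these = min[2, -5, -5, 2] = -5.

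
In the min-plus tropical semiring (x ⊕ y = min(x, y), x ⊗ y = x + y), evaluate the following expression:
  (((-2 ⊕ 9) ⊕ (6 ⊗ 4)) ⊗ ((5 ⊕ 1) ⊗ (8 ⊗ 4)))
(((-2 ⊕ 9) ⊕ (6 ⊗ 4)) ⊗ ((5 ⊕ 1) ⊗ (8 ⊗ 4))) = 11

Expand innermost to outermost. Recall ⊕ takes the minimum of its arguments and ⊗ takes their sum. Working out the expression (((-2 ⊕ 9) ⊕ (6 ⊗ 4)) ⊗ ((5 ⊕ 1) ⊗ (8 ⊗ 4))) gives 11.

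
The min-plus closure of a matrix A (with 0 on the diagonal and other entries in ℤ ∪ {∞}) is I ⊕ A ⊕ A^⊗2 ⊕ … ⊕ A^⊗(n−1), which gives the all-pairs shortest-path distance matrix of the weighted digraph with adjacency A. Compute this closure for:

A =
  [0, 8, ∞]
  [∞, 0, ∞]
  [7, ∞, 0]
Closure =
  [0, 8, ∞]
  [∞, 0, ∞]
  [7, 15, 0]

This is the Floyd-Warshall all-pairs shortest-path computation. For each intermediate vertex k = 0, 1, …, 2, update dist[i][j] ← min(dist[i][j], dist[i][k] + dist[k][j]). The final matrix gives, for each (i, j), the minimum total weight of any directed path from i to j (possibly empty when i = j).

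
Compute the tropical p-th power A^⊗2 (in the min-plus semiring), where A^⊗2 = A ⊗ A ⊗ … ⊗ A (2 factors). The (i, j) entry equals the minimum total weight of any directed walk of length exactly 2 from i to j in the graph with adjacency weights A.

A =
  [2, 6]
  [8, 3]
A^⊗2 =
  [4, 8]
  [10, 6]

Each entry (A^⊗2)_ij equals the minimum over all length-2 walks i = v_0 → v_1 → … → v_2 = j of Σ_t A[v_t][v_{t+1}]. For example, for (i, j) = (0, 1) we minimise over 2 possible intermediate vertex sequences; the minimum is 8, attained along the walk 0 → 0 → 1.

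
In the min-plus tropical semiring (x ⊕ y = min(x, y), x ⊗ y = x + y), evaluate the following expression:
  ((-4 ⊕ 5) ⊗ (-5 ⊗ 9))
((-4 ⊕ 5) ⊗ (-5 ⊗ 9)) = 0

Expand innermost to outermost. Recall ⊕ takes the minimum of its arguments and ⊗ takes their sum. Working out the expression ((-4 ⊕ 5) ⊗ (-5 ⊗ 9)) gives 0.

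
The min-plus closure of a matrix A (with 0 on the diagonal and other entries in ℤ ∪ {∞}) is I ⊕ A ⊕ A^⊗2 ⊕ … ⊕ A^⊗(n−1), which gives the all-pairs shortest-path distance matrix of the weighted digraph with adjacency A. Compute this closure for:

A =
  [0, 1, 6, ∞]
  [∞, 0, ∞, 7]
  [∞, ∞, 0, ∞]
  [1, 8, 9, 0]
Closure =
  [0, 1, 6, 8]
  [8, 0, 14, 7]
  [∞, ∞, 0, ∞]
  [1, 2, 7, 0]

This is the Floyd-Warshall all-pairs shortest-path computation. For each intermediate vertex k = 0, 1, …, 3, update dist[i][j] ← min(dist[i][j], dist[i][k] + dist[k][j]). The final matrix gives, for each (i, j), the minimum total weight of any directed path from i to j (possibly empty when i = j).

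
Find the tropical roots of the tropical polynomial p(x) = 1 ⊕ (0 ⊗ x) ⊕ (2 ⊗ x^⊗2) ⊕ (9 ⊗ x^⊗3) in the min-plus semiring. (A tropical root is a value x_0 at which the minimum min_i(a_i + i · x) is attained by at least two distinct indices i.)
Roots: {-7, -2, 1}

Each tropical root is a break point of the lower envelope of the lines y = a_i + i · x (there are 4 lines, with slopes 0, 1, ..., 3). Only the lines that attain the minimum somewhere contribute to roots; other lines are dominated. Here the surviving (envelope) indices are i = 3, i = 2, i = 1, i = 0.
Intersections between consecutive envelope lines give the roots: for adjacent envelope indices i < j the intersection is x = (a_i − a_j) / (j − i). Reading off the sorted break points: {-7, -2, 1}.
Verification: at each break x_0, at least two indices attain the minimum of min_i(a_i + i · x_0).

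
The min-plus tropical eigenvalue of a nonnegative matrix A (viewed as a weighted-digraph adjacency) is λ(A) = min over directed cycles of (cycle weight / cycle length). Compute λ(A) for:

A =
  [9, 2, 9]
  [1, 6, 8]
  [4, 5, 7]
λ(A) = 3/2

Enumerate directed cycles and compute their means (weight / length). Sample:
  cycle 0 → 0: weight = 9, length = 1, mean = 9/1 ≈ 9.000
  cycle 1 → 1: weight = 6, length = 1, mean = 6/1 ≈ 6.000
  cycle 2 → 2: weight = 7, length = 1, mean = 7/1 ≈ 7.000
  cycle 0 → 1 → 0: weight = 3, length = 2, mean = 3/2 ≈ 1.500
  cycle 0 → 2 → 0: weight = 13, length = 2, mean = 13/2 ≈ 6.500
  cycle 1 → 0 → 1: weight = 3, length = 2, mean = 3/2 ≈ 1.500
Minimum mean = 1.500, attained e.g. along the cycle 0 → 1 → 0 with weight 3 and length 2. So λ(A) = 3/2 = 3/2.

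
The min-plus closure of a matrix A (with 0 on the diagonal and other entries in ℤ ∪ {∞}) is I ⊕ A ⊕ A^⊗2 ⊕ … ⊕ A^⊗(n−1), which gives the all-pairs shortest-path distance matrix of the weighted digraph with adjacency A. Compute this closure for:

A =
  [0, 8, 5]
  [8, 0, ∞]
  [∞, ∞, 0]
Closure =
  [0, 8, 5]
  [8, 0, 13]
  [∞, ∞, 0]

This is the Floyd-Warshall all-pairs shortest-path computation. For each intermediate vertex k = 0, 1, …, 2, update dist[i][j] ← min(dist[i][j], dist[i][k] + dist[k][j]). The final matrix gives, for each (i, j), the minimum total weight of any directed path from i to j (possibly empty when i = j).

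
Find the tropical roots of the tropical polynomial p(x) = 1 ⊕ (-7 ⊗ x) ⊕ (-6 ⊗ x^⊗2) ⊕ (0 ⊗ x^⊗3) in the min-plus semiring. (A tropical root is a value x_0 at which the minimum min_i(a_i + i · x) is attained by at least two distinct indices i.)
Roots: {-6, -1, 8}

Each tropical root is a break point of the lower envelope of the lines y = a_i + i · x (there are 4 lines, with slopes 0, 1, ..., 3). Only the lines that attain the minimum somewhere contribute to roots; other lines are dominated. Here the surviving (envelope) indices are i = 3, i = 2, i = 1, i = 0.
Intersections between consecutive envelope lines give the roots: for adjacent envelope indices i < j the intersection is x = (a_i − a_j) / (j − i). Reading off the sorted break points: {-6, -1, 8}.
Verification: at each break x_0, at least two indices attain the minimum of min_i(a_i + i · x_0).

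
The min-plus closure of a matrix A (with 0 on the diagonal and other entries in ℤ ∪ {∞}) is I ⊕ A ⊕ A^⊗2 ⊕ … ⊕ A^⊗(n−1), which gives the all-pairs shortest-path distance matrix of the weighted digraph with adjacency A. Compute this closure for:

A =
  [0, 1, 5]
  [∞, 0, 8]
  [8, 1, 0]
Closure =
  [0, 1, 5]
  [16, 0, 8]
  [8, 1, 0]

This is the Floyd-Warshall all-pairs shortest-path computation. For each intermediate vertex k = 0, 1, …, 2, update dist[i][j] ← min(dist[i][j], dist[i][k] + dist[k][j]). The final matrix gives, for each (i, j), the minimum total weight of any directed path from i to j (possibly empty when i = j).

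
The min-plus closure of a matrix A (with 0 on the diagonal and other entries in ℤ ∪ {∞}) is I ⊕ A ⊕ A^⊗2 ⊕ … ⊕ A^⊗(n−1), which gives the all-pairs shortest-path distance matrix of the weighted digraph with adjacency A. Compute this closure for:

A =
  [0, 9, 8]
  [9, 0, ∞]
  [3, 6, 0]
Closure =
  [0, 9, 8]
  [9, 0, 17]
  [3, 6, 0]

This is the Floyd-Warshall all-pairs shortest-path computation. For each intermediate vertex k = 0, 1, …, 2, update dist[i][j] ← min(dist[i][j], dist[i][k] + dist[k][j]). The final matrix gives, for each (i, j), the minimum total weight of any directed path from i to j (possibly empty when i = j).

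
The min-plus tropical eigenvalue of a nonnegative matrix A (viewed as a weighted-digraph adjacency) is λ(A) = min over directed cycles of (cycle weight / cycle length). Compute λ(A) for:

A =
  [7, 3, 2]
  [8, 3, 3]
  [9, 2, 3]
λ(A) = 5/2

Enumerate directed cycles and compute their means (weight / length). Sample:
  cycle 0 → 0: weight = 7, length = 1, mean = 7/1 ≈ 7.000
  cycle 1 → 1: weight = 3, length = 1, mean = 3/1 ≈ 3.000
  cycle 2 → 2: weight = 3, length = 1, mean = 3/1 ≈ 3.000
  cycle 0 → 1 → 0: weight = 11, length = 2, mean = 11/2 ≈ 5.500
  cycle 0 → 2 → 0: weight = 11, length = 2, mean = 11/2 ≈ 5.500
  cycle 1 → 0 → 1: weight = 11, length = 2, mean = 11/2 ≈ 5.500
Minimum mean = 2.500, attained e.g. along the cycle 1 → 2 → 1 with weight 5 and length 2. So λ(A) = 5/2 = 5/2.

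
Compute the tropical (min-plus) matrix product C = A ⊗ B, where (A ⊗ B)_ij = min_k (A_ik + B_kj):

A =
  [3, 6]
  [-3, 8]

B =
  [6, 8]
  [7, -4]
A ⊗ B =
  [9, 2]
  [3, 4]

Apply the min-plus product entry-by-entry:
  C[0][0] = min over k of (A[0][0] + B[0][0] = 3 + 6 = 9, A[0][1] + B[1][0] = 6 + 7 = 13) = 9 (attained at k = 0)
  C[0][1] = min over k of (A[0][0] + B[0][1] = 3 + 8 = 11, A[0][1] + B[1][1] = 6 + -4 = 2) = 2 (attained at k = 1)
  C[1][0] = min over k of (A[1][0] + B[0][0] = -3 + 6 = 3, A[1][1] + B[1][0] = 8 + 7 = 15) = 3 (attained at k = 0)
  C[1][1] = min over k of (A[1][0] + B[0][1] = -3 + 8 = 5, A[1][1] + B[1][1] = 8 + -4 = 4) = 4 (attained at k = 1)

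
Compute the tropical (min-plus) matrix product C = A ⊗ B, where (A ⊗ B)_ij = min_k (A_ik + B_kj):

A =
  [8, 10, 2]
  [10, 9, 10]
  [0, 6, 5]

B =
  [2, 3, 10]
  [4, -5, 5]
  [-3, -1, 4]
A ⊗ B =
  [-1, 1, 6]
  [7, 4, 14]
  [2, 1, 9]

Apply the min-plus product entry-by-entry:
  C[0][0] = min over k of (A[0][0] + B[0][0] = 8 + 2 = 10, A[0][1] + B[1][0] = 10 + 4 = 14, A[0][2] + B[2][0] = 2 + -3 = -1) = -1 (attained at k = 2)
  C[0][1] = min over k of (A[0][0] + B[0][1] = 8 + 3 = 11, A[0][1] + B[1][1] = 10 + -5 = 5, A[0][2] + B[2][1] = 2 + -1 = 1) = 1 (attained at k = 2)
  C[0][2] = min over k of (A[0][0] + B[0][2] = 8 + 10 = 18, A[0][1] + B[1][2] = 10 + 5 = 15, A[0][2] + B[2][2] = 2 + 4 = 6) = 6 (attained at k = 2)
  C[1][0] = min over k of (A[1][0] + B[0][0] = 10 + 2 = 12, A[1][1] + B[1][0] = 9 + 4 = 13, A[1][2] + B[2][0] = 10 + -3 = 7) = 7 (attained at k = 2)
  C[1][1] = min over k of (A[1][0] + B[0][1] = 10 + 3 = 13, A[1][1] + B[1][1] = 9 + -5 = 4, A[1][2] + B[2][1] = 10 + -1 = 9) = 4 (attained at k = 1)
  C[1][2] = min over k of (A[1][0] + B[0][2] = 10 + 10 = 20, A[1][1] + B[1][2] = 9 + 5 = 14, A[1][2] + B[2][2] = 10 + 4 = 14) = 14 (attained at k = 1)
  C[2][0] = min over k of (A[2][0] + B[0][0] = 0 + 2 = 2, A[2][1] + B[1][0] = 6 + 4 = 10, A[2][2] + B[2][0] = 5 + -3 = 2) = 2 (attained at k = 0)
  C[2][1] = min over k of (A[2][0] + B[0][1] = 0 + 3 = 3, A[2][1] + B[1][1] = 6 + -5 = 1, A[2][2] + B[2][1] = 5 + -1 = 4) = 1 (attained at k = 1)
  C[2][2] = min over k of (A[2][0] + B[0][2] = 0 + 10 = 10, A[2][1] + B[1][2] = 6 + 5 = 11, A[2][2] + B[2][2] = 5 + 4 = 9) = 9 (attained at k = 2)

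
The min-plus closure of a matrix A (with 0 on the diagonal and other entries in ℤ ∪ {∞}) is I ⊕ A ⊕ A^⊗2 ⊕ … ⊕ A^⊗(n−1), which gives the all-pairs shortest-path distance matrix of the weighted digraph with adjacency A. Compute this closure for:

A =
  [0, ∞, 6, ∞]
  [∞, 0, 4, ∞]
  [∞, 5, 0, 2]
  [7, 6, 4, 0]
Closure =
  [0, 11, 6, 8]
  [13, 0, 4, 6]
  [9, 5, 0, 2]
  [7, 6, 4, 0]

This is the Floyd-Warshall all-pairs shortest-path computation. For each intermediate vertex k = 0, 1, …, 3, update dist[i][j] ← min(dist[i][j], dist[i][k] + dist[k][j]). The final matrix gives, for each (i, j), the minimum total weight of any directed path from i to j (possibly empty when i = j).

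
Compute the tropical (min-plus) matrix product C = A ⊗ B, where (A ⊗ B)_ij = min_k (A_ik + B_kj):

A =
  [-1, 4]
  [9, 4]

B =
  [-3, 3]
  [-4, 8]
A ⊗ B =
  [-4, 2]
  [0, 12]

Apply the min-plus product entry-by-entry:
  C[0][0] = min over k of (A[0][0] + B[0][0] = -1 + -3 = -4, A[0][1] + B[1][0] = 4 + -4 = 0) = -4 (attained at k = 0)
  C[0][1] = min over k of (A[0][0] + B[0][1] = -1 + 3 = 2, A[0][1] + B[1][1] = 4 + 8 = 12) = 2 (attained at k = 0)
  C[1][0] = min over k of (A[1][0] + B[0][0] = 9 + -3 = 6, A[1][1] + B[1][0] = 4 + -4 = 0) = 0 (attained at k = 1)
  C[1][1] = min over k of (A[1][0] + B[0][1] = 9 + 3 = 12, A[1][1] + B[1][1] = 4 + 8 = 12) = 12 (attained at k = 0)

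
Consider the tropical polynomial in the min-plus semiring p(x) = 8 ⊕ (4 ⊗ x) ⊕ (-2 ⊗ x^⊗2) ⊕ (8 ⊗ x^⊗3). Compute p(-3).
p(-3) = -8

A tropical monomial a ⊗ x^⊗i evaluates to a + i · x. Evaluating each term at x = -3:
  Term 0 contributes 8 + 0 · -3 = 8
  Term 1 contributes 4 + 1 · -3 = 1
  Term 2 contributes -2 + 2 · -3 = -8
  Term 3 contributes 8 + 3 · -3 = -1
p(-3) = ⊕ of these = min[8, 1, -8, -1] = -8.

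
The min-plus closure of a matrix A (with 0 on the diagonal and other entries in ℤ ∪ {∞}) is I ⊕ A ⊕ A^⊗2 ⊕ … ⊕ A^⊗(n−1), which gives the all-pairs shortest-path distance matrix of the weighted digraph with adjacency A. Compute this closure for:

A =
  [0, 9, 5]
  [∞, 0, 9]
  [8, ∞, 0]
Closure =
  [0, 9, 5]
  [17, 0, 9]
  [8, 17, 0]

This is the Floyd-Warshall all-pairs shortest-path computation. For each intermediate vertex k = 0, 1, …, 2, update dist[i][j] ← min(dist[i][j], dist[i][k] + dist[k][j]). The final matrix gives, for each (i, j), the minimum total weight of any directed path from i to j (possibly empty when i = j).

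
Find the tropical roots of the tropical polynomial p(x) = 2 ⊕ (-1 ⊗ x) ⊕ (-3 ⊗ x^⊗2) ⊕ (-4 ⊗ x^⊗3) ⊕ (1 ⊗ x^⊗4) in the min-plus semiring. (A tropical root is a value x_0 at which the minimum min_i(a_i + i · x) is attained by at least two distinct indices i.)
Roots: {-5, 1, 2, 3}

Each tropical root is a break point of the lower envelope of the lines y = a_i + i · x (there are 5 lines, with slopes 0, 1, ..., 4). Only the lines that attain the minimum somewhere contribute to roots; other lines are dominated. Here the surviving (envelope) indices are i = 4, i = 3, i = 2, i = 1, i = 0.
Intersections between consecutive envelope lines give the roots: for adjacent envelope indices i < j the intersection is x = (a_i − a_j) / (j − i). Reading off the sorted break points: {-5, 1, 2, 3}.
Verification: at each break x_0, at least two indices attain the minimum of min_i(a_i + i · x_0).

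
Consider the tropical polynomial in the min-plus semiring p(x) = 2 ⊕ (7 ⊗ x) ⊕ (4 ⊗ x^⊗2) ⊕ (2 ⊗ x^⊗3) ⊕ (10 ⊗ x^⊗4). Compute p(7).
p(7) = 2

A tropical monomial a ⊗ x^⊗i evaluates to a + i · x. Evaluating each term at x = 7:
  Term 0 contributes 2 + 0 · 7 = 2
  Term 1 contributes 7 + 1 · 7 = 14
  Term 2 contributes 4 + 2 · 7 = 18
  Term 3 contributes 2 + 3 · 7 = 23
  Term 4 contributes 10 + 4 · 7 = 38
p(7) = ⊕ of these = min[2, 14, 18, 23, 38] = 2.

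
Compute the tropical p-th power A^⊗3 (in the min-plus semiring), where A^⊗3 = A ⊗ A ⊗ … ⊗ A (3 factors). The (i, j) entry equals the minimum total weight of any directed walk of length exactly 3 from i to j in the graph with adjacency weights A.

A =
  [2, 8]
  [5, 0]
A^⊗3 =
  [6, 8]
  [5, 0]

Each entry (A^⊗3)_ij equals the minimum over all length-3 walks i = v_0 → v_1 → … → v_3 = j of Σ_t A[v_t][v_{t+1}]. For example, for (i, j) = (0, 1) we minimise over 4 possible intermediate vertex sequences; the minimum is 8, attained along the walk 0 → 1 → 1 → 1.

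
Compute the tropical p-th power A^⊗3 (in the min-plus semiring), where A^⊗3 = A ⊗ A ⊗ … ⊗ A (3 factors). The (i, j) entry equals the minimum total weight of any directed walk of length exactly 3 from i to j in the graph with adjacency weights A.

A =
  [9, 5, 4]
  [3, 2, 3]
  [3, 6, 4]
A^⊗3 =
  [10, 9, 10]
  [7, 6, 7]
  [10, 10, 11]

Each entry (A^⊗3)_ij equals the minimum over all length-3 walks i = v_0 → v_1 → … → v_3 = j of Σ_t A[v_t][v_{t+1}]. For example, for (i, j) = (0, 2) we minimise over 9 possible intermediate vertex sequences; the minimum is 10, attained along the walk 0 → 1 → 1 → 2.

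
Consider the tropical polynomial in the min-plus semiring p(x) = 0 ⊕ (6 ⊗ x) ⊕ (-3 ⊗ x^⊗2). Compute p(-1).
p(-1) = -5

A tropical monomial a ⊗ x^⊗i evaluates to a + i · x. Evaluating each term at x = -1:
  Term 0 contributes 0 + 0 · -1 = 0
  Term 1 contributes 6 + 1 · -1 = 5
  Term 2 contributes -3 + 2 · -1 = -5
p(-1) = ⊕ of these = min[0, 5, -5] = -5.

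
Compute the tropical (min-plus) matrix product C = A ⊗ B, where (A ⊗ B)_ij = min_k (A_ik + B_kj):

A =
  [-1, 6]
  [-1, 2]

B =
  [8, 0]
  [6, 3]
A ⊗ B =
  [7, -1]
  [7, -1]

Apply the min-plus product entry-by-entry:
  C[0][0] = min over k of (A[0][0] + B[0][0] = -1 + 8 = 7, A[0][1] + B[1][0] = 6 + 6 = 12) = 7 (attained at k = 0)
  C[0][1] = min over k of (A[0][0] + B[0][1] = -1 + 0 = -1, A[0][1] + B[1][1] = 6 + 3 = 9) = -1 (attained at k = 0)
  C[1][0] = min over k of (A[1][0] + B[0][0] = -1 + 8 = 7, A[1][1] + B[1][0] = 2 + 6 = 8) = 7 (attained at k = 0)
  C[1][1] = min over k of (A[1][0] + B[0][1] = -1 + 0 = -1, A[1][1] + B[1][1] = 2 + 3 = 5) = -1 (attained at k = 0)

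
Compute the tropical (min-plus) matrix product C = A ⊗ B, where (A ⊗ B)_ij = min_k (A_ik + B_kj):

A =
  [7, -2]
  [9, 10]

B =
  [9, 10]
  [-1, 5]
A ⊗ B =
  [-3, 3]
  [9, 15]

Apply the min-plus product entry-by-entry:
  C[0][0] = min over k of (A[0][0] + B[0][0] = 7 + 9 = 16, A[0][1] + B[1][0] = -2 + -1 = -3) = -3 (attained at k = 1)
  C[0][1] = min over k of (A[0][0] + B[0][1] = 7 + 10 = 17, A[0][1] + B[1][1] = -2 + 5 = 3) = 3 (attained at k = 1)
  C[1][0] = min over k of (A[1][0] + B[0][0] = 9 + 9 = 18, A[1][1] + B[1][0] = 10 + -1 = 9) = 9 (attained at k = 1)
  C[1][1] = min over k of (A[1][0] + B[0][1] = 9 + 10 = 19, A[1][1] + B[1][1] = 10 + 5 = 15) = 15 (attained at k = 1)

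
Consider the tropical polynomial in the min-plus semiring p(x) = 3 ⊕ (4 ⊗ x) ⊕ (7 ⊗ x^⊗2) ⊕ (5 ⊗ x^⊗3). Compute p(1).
p(1) = 3

A tropical monomial a ⊗ x^⊗i evaluates to a + i · x. Evaluating each term at x = 1:
  Term 0 contributes 3 + 0 · 1 = 3
  Term 1 contributes 4 + 1 · 1 = 5
  Term 2 contributes 7 + 2 · 1 = 9
  Term 3 contributes 5 + 3 · 1 = 8
p(1) = ⊕ of these = min[3, 5, 9, 8] = 3.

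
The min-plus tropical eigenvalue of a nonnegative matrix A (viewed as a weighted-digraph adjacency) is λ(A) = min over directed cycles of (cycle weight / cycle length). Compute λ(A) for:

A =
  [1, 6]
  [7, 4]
λ(A) = 1

Enumerate directed cycles and compute their means (weight / length). Sample:
  cycle 0 → 0: weight = 1, length = 1, mean = 1/1 ≈ 1.000
  cycle 1 → 1: weight = 4, length = 1, mean = 4/1 ≈ 4.000
  cycle 0 → 1 → 0: weight = 13, length = 2, mean = 13/2 ≈ 6.500
  cycle 1 → 0 → 1: weight = 13, length = 2, mean = 13/2 ≈ 6.500
Minimum mean = 1.000, attained e.g. along the cycle 0 → 0 with weight 1 and length 1. So λ(A) = 1/1 = 1.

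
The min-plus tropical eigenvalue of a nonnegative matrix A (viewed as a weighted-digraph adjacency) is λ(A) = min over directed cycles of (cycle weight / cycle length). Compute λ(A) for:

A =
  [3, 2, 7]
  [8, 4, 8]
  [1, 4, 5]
λ(A) = 3

Enumerate directed cycles and compute their means (weight / length). Sample:
  cycle 0 → 0: weight = 3, length = 1, mean = 3/1 ≈ 3.000
  cycle 1 → 1: weight = 4, length = 1, mean = 4/1 ≈ 4.000
  cycle 2 → 2: weight = 5, length = 1, mean = 5/1 ≈ 5.000
  cycle 0 → 1 → 0: weight = 10, length = 2, mean = 10/2 ≈ 5.000
  cycle 0 → 2 → 0: weight = 8, length = 2, mean = 8/2 ≈ 4.000
  cycle 1 → 0 → 1: weight = 10, length = 2, mean = 10/2 ≈ 5.000
Minimum mean = 3.000, attained e.g. along the cycle 0 → 0 with weight 3 and length 1. So λ(A) = 3/1 = 3.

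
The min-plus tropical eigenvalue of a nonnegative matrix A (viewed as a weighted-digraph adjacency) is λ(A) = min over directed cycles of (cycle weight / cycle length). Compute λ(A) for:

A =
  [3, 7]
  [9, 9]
λ(A) = 3

Enumerate directed cycles and compute their means (weight / length). Sample:
  cycle 0 → 0: weight = 3, length = 1, mean = 3/1 ≈ 3.000
  cycle 1 → 1: weight = 9, length = 1, mean = 9/1 ≈ 9.000
  cycle 0 → 1 → 0: weight = 16, length = 2, mean = 16/2 ≈ 8.000
  cycle 1 → 0 → 1: weight = 16, length = 2, mean = 16/2 ≈ 8.000
Minimum mean = 3.000, attained e.g. along the cycle 0 → 0 with weight 3 and length 1. So λ(A) = 3/1 = 3.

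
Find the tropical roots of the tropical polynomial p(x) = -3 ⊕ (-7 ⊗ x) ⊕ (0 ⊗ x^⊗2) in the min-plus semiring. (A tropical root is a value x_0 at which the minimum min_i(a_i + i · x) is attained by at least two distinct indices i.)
Roots: {-7, 4}

Each tropical root is a break point of the lower envelope of the lines y = a_i + i · x (there are 3 lines, with slopes 0, 1, ..., 2). Only the lines that attain the minimum somewhere contribute to roots; other lines are dominated. Here the surviving (envelope) indices are i = 2, i = 1, i = 0.
Intersections between consecutive envelope lines give the roots: for adjacent envelope indices i < j the intersection is x = (a_i − a_j) / (j − i). Reading off the sorted break points: {-7, 4}.
Verification: at each break x_0, at least two indices attain the minimum of min_i(a_i + i · x_0).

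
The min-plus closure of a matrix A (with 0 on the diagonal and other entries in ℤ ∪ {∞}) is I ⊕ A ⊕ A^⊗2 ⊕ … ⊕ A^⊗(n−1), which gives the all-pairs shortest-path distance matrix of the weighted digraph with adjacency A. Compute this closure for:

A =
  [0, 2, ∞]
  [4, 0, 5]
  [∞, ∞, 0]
Closure =
  [0, 2, 7]
  [4, 0, 5]
  [∞, ∞, 0]

This is the Floyd-Warshall all-pairs shortest-path computation. For each intermediate vertex k = 0, 1, …, 2, update dist[i][j] ← min(dist[i][j], dist[i][k] + dist[k][j]). The final matrix gives, for each (i, j), the minimum total weight of any directed path from i to j (possibly empty when i = j).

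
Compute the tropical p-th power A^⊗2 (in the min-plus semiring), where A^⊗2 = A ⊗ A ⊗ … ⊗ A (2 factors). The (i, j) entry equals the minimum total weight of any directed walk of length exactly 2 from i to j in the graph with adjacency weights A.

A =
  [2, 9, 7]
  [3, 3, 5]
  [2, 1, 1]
A^⊗2 =
  [4, 8, 8]
  [5, 6, 6]
  [3, 2, 2]

Each entry (A^⊗2)_ij equals the minimum over all length-2 walks i = v_0 → v_1 → … → v_2 = j of Σ_t A[v_t][v_{t+1}]. For example, for (i, j) = (0, 2) we minimise over 3 possible intermediate vertex sequences; the minimum is 8, attained along the walk 0 → 2 → 2.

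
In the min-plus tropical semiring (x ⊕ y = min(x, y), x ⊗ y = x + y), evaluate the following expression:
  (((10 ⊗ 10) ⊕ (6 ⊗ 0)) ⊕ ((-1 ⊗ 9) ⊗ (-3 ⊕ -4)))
(((10 ⊗ 10) ⊕ (6 ⊗ 0)) ⊕ ((-1 ⊗ 9) ⊗ (-3 ⊕ -4))) = 4

Expand innermost to outermost. Recall ⊕ takes the minimum of its arguments and ⊗ takes their sum. Working out the expression (((10 ⊗ 10) ⊕ (6 ⊗ 0)) ⊕ ((-1 ⊗ 9) ⊗ (-3 ⊕ -4))) gives 4.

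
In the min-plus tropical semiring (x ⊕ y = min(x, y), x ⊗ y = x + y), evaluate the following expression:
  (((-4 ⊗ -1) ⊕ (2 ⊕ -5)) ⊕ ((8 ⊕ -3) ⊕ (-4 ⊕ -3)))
(((-4 ⊗ -1) ⊕ (2 ⊕ -5)) ⊕ ((8 ⊕ -3) ⊕ (-4 ⊕ -3))) = -5

Expand innermost to outermost. Recall ⊕ takes the minimum of its arguments and ⊗ takes their sum. Working out the expression (((-4 ⊗ -1) ⊕ (2 ⊕ -5)) ⊕ ((8 ⊕ -3) ⊕ (-4 ⊕ -3))) gives -5.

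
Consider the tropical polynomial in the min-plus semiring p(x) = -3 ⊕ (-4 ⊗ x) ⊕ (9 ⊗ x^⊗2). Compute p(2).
p(2) = -3

A tropical monomial a ⊗ x^⊗i evaluates to a + i · x. Evaluating each term at x = 2:
  Term 0 contributes -3 + 0 · 2 = -3
  Term 1 contributes -4 + 1 · 2 = -2
  Term 2 contributes 9 + 2 · 2 = 13
p(2) = ⊕ of these = min[-3, -2, 13] = -3.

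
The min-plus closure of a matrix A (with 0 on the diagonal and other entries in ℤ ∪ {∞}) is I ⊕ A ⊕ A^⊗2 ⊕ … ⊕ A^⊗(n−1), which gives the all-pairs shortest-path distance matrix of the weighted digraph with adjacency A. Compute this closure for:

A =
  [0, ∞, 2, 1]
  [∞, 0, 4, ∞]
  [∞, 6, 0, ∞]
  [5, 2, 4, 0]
Closure =
  [0, 3, 2, 1]
  [∞, 0, 4, ∞]
  [∞, 6, 0, ∞]
  [5, 2, 4, 0]

This is the Floyd-Warshall all-pairs shortest-path computation. For each intermediate vertex k = 0, 1, …, 3, update dist[i][j] ← min(dist[i][j], dist[i][k] + dist[k][j]). The final matrix gives, for each (i, j), the minimum total weight of any directed path from i to j (possibly empty when i = j).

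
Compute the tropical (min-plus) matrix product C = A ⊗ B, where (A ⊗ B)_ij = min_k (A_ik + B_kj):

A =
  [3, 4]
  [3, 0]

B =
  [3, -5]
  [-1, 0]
A ⊗ B =
  [3, -2]
  [-1, -2]

Apply the min-plus product entry-by-entry:
  C[0][0] = min over k of (A[0][0] + B[0][0] = 3 + 3 = 6, A[0][1] + B[1][0] = 4 + -1 = 3) = 3 (attained at k = 1)
  C[0][1] = min over k of (A[0][0] + B[0][1] = 3 + -5 = -2, A[0][1] + B[1][1] = 4 + 0 = 4) = -2 (attained at k = 0)
  C[1][0] = min over k of (A[1][0] + B[0][0] = 3 + 3 = 6, A[1][1] + B[1][0] = 0 + -1 = -1) = -1 (attained at k = 1)
  C[1][1] = min over k of (A[1][0] + B[0][1] = 3 + -5 = -2, A[1][1] + B[1][1] = 0 + 0 = 0) = -2 (attained at k = 0)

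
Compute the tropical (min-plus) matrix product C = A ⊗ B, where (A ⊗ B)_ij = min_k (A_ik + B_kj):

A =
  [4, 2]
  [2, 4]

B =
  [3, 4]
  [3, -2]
A ⊗ B =
  [5, 0]
  [5, 2]

Apply the min-plus product entry-by-entry:
  C[0][0] = min over k of (A[0][0] + B[0][0] = 4 + 3 = 7, A[0][1] + B[1][0] = 2 + 3 = 5) = 5 (attained at k = 1)
  C[0][1] = min over k of (A[0][0] + B[0][1] = 4 + 4 = 8, A[0][1] + B[1][1] = 2 + -2 = 0) = 0 (attained at k = 1)
  C[1][0] = min over k of (A[1][0] + B[0][0] = 2 + 3 = 5, A[1][1] + B[1][0] = 4 + 3 = 7) = 5 (attained at k = 0)
  C[1][1] = min over k of (A[1][0] + B[0][1] = 2 + 4 = 6, A[1][1] + B[1][1] = 4 + -2 = 2) = 2 (attained at k = 1)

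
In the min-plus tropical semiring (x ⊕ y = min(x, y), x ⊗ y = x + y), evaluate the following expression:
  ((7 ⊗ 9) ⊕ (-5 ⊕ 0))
((7 ⊗ 9) ⊕ (-5 ⊕ 0)) = -5

Expand innermost to outermost. Recall ⊕ takes the minimum of its arguments and ⊗ takes their sum. Working out the expression ((7 ⊗ 9) ⊕ (-5 ⊕ 0)) gives -5.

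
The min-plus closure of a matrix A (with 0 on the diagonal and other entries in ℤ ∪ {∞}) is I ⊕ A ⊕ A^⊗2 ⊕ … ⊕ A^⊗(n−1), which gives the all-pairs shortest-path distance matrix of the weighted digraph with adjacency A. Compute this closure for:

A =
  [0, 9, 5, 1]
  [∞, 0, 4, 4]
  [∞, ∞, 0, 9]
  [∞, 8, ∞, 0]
Closure =
  [0, 9, 5, 1]
  [∞, 0, 4, 4]
  [∞, 17, 0, 9]
  [∞, 8, 12, 0]

This is the Floyd-Warshall all-pairs shortest-path computation. For each intermediate vertex k = 0, 1, …, 3, update dist[i][j] ← min(dist[i][j], dist[i][k] + dist[k][j]). The final matrix gives, for each (i, j), the minimum total weight of any directed path from i to j (possibly empty when i = j).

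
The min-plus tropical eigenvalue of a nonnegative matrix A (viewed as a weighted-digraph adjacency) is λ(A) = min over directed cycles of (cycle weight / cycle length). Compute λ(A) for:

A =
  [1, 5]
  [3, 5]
λ(A) = 1

Enumerate directed cycles and compute their means (weight / length). Sample:
  cycle 0 → 0: weight = 1, length = 1, mean = 1/1 ≈ 1.000
  cycle 1 → 1: weight = 5, length = 1, mean = 5/1 ≈ 5.000
  cycle 0 → 1 → 0: weight = 8, length = 2, mean = 8/2 ≈ 4.000
  cycle 1 → 0 → 1: weight = 8, length = 2, mean = 8/2 ≈ 4.000
Minimum mean = 1.000, attained e.g. along the cycle 0 → 0 with weight 1 and length 1. So λ(A) = 1/1 = 1.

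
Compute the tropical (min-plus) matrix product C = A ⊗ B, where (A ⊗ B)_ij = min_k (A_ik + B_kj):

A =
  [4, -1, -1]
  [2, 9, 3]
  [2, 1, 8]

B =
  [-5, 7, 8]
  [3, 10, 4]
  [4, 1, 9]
A ⊗ B =
  [-1, 0, 3]
  [-3, 4, 10]
  [-3, 9, 5]

Apply the min-plus product entry-by-entry:
  C[0][0] = min over k of (A[0][0] + B[0][0] = 4 + -5 = -1, A[0][1] + B[1][0] = -1 + 3 = 2, A[0][2] + B[2][0] = -1 + 4 = 3) = -1 (attained at k = 0)
  C[0][1] = min over k of (A[0][0] + B[0][1] = 4 + 7 = 11, A[0][1] + B[1][1] = -1 + 10 = 9, A[0][2] + B[2][1] = -1 + 1 = 0) = 0 (attained at k = 2)
  C[0][2] = min over k of (A[0][0] + B[0][2] = 4 + 8 = 12, A[0][1] + B[1][2] = -1 + 4 = 3, A[0][2] + B[2][2] = -1 + 9 = 8) = 3 (attained at k = 1)
  C[1][0] = min over k of (A[1][0] + B[0][0] = 2 + -5 = -3, A[1][1] + B[1][0] = 9 + 3 = 12, A[1][2] + B[2][0] = 3 + 4 = 7) = -3 (attained at k = 0)
  C[1][1] = min over k of (A[1][0] + B[0][1] = 2 + 7 = 9, A[1][1] + B[1][1] = 9 + 10 = 19, A[1][2] + B[2][1] = 3 + 1 = 4) = 4 (attained at k = 2)
  C[1][2] = min over k of (A[1][0] + B[0][2] = 2 + 8 = 10, A[1][1] + B[1][2] = 9 + 4 = 13, A[1][2] + B[2][2] = 3 + 9 = 12) = 10 (attained at k = 0)
  C[2][0] = min over k of (A[2][0] + B[0][0] = 2 + -5 = -3, A[2][1] + B[1][0] = 1 + 3 = 4, A[2][2] + B[2][0] = 8 + 4 = 12) = -3 (attained at k = 0)
  C[2][1] = min over k of (A[2][0] + B[0][1] = 2 + 7 = 9, A[2][1] + B[1][1] = 1 + 10 = 11, A[2][2] + B[2][1] = 8 + 1 = 9) = 9 (attained at k = 0)
  C[2][2] = min over k of (A[2][0] + B[0][2] = 2 + 8 = 10, A[2][1] + B[1][2] = 1 + 4 = 5, A[2][2] + B[2][2] = 8 + 9 = 17) = 5 (attained at k = 1)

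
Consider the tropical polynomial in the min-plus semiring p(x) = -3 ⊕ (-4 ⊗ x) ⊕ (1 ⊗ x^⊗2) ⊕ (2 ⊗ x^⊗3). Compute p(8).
p(8) = -3

A tropical monomial a ⊗ x^⊗i evaluates to a + i · x. Evaluating each term at x = 8:
  Term 0 contributes -3 + 0 · 8 = -3
  Term 1 contributes -4 + 1 · 8 = 4
  Term 2 contributes 1 + 2 · 8 = 17
  Term 3 contributes 2 + 3 · 8 = 26
p(8) = ⊕ of these = min[-3, 4, 17, 26] = -3.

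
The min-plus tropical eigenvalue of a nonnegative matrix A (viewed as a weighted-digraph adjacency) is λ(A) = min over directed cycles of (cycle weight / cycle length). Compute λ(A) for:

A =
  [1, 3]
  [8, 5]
λ(A) = 1

Enumerate directed cycles and compute their means (weight / length). Sample:
  cycle 0 → 0: weight = 1, length = 1, mean = 1/1 ≈ 1.000
  cycle 1 → 1: weight = 5, length = 1, mean = 5/1 ≈ 5.000
  cycle 0 → 1 → 0: weight = 11, length = 2, mean = 11/2 ≈ 5.500
  cycle 1 → 0 → 1: weight = 11, length = 2, mean = 11/2 ≈ 5.500
Minimum mean = 1.000, attained e.g. along the cycle 0 → 0 with weight 1 and length 1. So λ(A) = 1/1 = 1.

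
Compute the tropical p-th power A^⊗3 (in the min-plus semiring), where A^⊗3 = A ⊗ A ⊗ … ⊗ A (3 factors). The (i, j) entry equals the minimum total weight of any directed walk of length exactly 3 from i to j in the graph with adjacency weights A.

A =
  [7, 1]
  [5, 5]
A^⊗3 =
  [11, 7]
  [11, 11]

Each entry (A^⊗3)_ij equals the minimum over all length-3 walks i = v_0 → v_1 → … → v_3 = j of Σ_t A[v_t][v_{t+1}]. For example, for (i, j) = (0, 1) we minimise over 4 possible intermediate vertex sequences; the minimum is 7, attained along the walk 0 → 1 → 0 → 1.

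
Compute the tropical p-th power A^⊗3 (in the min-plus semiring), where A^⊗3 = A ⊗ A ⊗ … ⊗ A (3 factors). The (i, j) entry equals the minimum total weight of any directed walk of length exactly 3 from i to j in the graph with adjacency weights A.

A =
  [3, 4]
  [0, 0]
A^⊗3 =
  [4, 4]
  [0, 0]

Each entry (A^⊗3)_ij equals the minimum over all length-3 walks i = v_0 → v_1 → … → v_3 = j of Σ_t A[v_t][v_{t+1}]. For example, for (i, j) = (0, 1) we minimise over 4 possible intermediate vertex sequences; the minimum is 4, attained along the walk 0 → 1 → 1 → 1.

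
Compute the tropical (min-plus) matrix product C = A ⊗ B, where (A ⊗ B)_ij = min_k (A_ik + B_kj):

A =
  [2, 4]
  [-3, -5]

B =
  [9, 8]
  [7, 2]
A ⊗ B =
  [11, 6]
  [2, -3]

Apply the min-plus product entry-by-entry:
  C[0][0] = min over k of (A[0][0] + B[0][0] = 2 + 9 = 11, A[0][1] + B[1][0] = 4 + 7 = 11) = 11 (attained at k = 0)
  C[0][1] = min over k of (A[0][0] + B[0][1] = 2 + 8 = 10, A[0][1] + B[1][1] = 4 + 2 = 6) = 6 (attained at k = 1)
  C[1][0] = min over k of (A[1][0] + B[0][0] = -3 + 9 = 6, A[1][1] + B[1][0] = -5 + 7 = 2) = 2 (attained at k = 1)
  C[1][1] = min over k of (A[1][0] + B[0][1] = -3 + 8 = 5, A[1][1] + B[1][1] = -5 + 2 = -3) = -3 (attained at k = 1)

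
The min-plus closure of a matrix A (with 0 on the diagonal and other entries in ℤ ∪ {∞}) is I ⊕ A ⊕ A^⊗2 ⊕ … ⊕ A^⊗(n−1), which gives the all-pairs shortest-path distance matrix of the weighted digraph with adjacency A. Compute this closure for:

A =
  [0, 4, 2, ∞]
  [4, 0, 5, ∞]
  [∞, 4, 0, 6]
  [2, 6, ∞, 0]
Closure =
  [0, 4, 2, 8]
  [4, 0, 5, 11]
  [8, 4, 0, 6]
  [2, 6, 4, 0]

This is the Floyd-Warshall all-pairs shortest-path computation. For each intermediate vertex k = 0, 1, …, 3, update dist[i][j] ← min(dist[i][j], dist[i][k] + dist[k][j]). The final matrix gives, for each (i, j), the minimum total weight of any directed path from i to j (possibly empty when i = j).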